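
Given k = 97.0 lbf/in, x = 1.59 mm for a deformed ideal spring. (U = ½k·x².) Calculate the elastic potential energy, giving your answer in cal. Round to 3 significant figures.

0.00513 cal

Directly: U = ½kx².
k = 97.0 lbf/in = 16987 N/m; x = 1.59 mm = 0.001590 m.
U = 0.02147 J
0.02147 J × (1 cal / 4.184 J) = 0.005132 cal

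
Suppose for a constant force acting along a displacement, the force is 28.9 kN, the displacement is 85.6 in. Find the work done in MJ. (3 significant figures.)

W is given directly by: W = F·d.
F = 28.9 kN = 28900 N; d = 85.6 in = 2.174 m.
W = 62836 J  (the unit combination reduces to kg·m²/s² = J)
62836 J × (1 MJ / 1.000×10^6 J) = 0.06284 MJ

0.0628 MJ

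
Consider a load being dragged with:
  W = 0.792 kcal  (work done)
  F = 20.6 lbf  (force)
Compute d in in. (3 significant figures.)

1420 in

Rearranging W = F·d for d: d = W/F.
W = 0.792 kcal = 3314 J; F = 20.6 lbf = 91.63 N.
d = 36.16 m
36.16 m × (1 in / 0.02540 m) = 1424 in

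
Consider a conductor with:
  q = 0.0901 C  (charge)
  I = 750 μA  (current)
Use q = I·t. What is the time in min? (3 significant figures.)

2.00 min

Rearranging: t = q/I.
q = 0.0901 C; I = 750 μA = 7.500×10^-4 A.
t = 120.1 s
120.1 s × (1 min / 60.00 s) = 2.002 min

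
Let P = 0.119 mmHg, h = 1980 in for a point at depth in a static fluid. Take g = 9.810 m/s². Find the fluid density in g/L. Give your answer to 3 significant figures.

Rearranging P = ρ·g·h for ρ: ρ = P/(g·h).
P = 0.119 mmHg = 15.87 Pa; h = 1980 in = 50.29 m; g = 9.810 m/s².
ρ = 0.03216 kg/m³
Since 1 g/L = 1 kg/m³, 0.03216 g/L.

0.0322 g/L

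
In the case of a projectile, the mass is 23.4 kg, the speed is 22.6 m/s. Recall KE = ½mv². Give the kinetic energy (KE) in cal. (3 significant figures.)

Directly: KE = ½mv².
m = 23.4 kg; v = 22.6 m/s.
KE = 5976 J
5976 J × (1 cal / 4.184 J) = 1428 cal

1430 cal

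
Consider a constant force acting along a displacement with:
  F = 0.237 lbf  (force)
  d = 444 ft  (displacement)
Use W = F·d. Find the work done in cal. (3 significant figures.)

34.1 cal

Directly: W = F·d.
F = 0.237 lbf = 1.054 N; d = 444 ft = 135.3 m.
W = 142.7 J  (the unit combination reduces to kg·m²/s² = J)
142.7 J × (1 cal / 4.184 J) = 34.10 cal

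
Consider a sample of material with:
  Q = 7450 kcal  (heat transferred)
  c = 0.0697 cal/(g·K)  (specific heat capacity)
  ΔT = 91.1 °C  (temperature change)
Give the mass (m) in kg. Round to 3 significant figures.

Rearranging: m = Q/(c·ΔT).
Q = 7450 kcal = 3.117×10^7 J; c = 0.0697 cal/(g·K) = 291.6 J/(kg·K); ΔT = 91.1 °C = 91.10 K.
m = 1173 kg

1170 kg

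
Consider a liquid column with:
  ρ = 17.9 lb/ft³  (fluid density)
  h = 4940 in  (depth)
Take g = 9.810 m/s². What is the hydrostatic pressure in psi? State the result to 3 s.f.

Directly: P = ρgh.
ρ = 17.9 lb/ft³ = 286.7 kg/m³; h = 4940 in = 125.5 m; g = 9.810 m/s².
P = 3.529×10^5 Pa
3.529×10^5 Pa × (1 psi / 6895 Pa) = 51.19 psi

51.2 psi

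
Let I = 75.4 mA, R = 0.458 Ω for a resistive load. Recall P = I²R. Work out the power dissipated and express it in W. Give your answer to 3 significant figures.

P is given directly by: P = I²R.
I = 75.4 mA = 0.07540 A; R = 0.458 Ω.
P = 0.002604 W

0.00260 W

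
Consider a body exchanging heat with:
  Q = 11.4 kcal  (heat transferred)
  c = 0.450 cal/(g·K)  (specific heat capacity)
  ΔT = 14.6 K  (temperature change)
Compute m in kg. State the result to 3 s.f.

Rearranging Q = m·c·ΔT for m: m = Q/(c·ΔT).
Q = 11.4 kcal = 47698 J; c = 0.450 cal/(g·K) = 1883 J/(kg·K); ΔT = 14.6 K.
m = 1.735 kg

1.74 kg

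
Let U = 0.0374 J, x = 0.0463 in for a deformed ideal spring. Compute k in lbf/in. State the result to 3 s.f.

309 lbf/in

Rearranging U = ½k·x² for k: k = 2U/x².
U = 0.0374 J; x = 0.0463 in = 0.001176 m.
k = 54084 N/m
54084 N/m × (1 lbf/in / 175.1 N/m) = 308.8 lbf/in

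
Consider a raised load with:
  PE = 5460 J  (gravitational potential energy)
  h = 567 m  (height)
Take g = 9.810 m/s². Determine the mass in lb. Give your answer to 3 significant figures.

2.16 lb

Rearranging PE = m·g·h for m: m = PE/(g·h).
PE = 5460 J; h = 567 m; g = 9.810 m/s².
m = 0.9816 kg
0.9816 kg × (1 lb / 0.4536 kg) = 2.164 lb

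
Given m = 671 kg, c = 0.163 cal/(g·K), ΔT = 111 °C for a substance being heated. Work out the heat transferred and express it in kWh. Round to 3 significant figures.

Q is given directly by: Q = mcΔT.
m = 671 kg; c = 0.163 cal/(g·K) = 682.0 J/(kg·K); ΔT = 111 °C = 111.0 K.
Q = 5.080×10^7 J  (the unit combination reduces to kg·m²/s² = J)
5.080×10^7 J × (1 kWh / 3.600×10^6 J) = 14.11 kWh

14.1 kWh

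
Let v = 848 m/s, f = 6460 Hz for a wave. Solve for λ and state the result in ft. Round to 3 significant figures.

0.431 ft

Rearranging v = f·λ for λ: λ = v/f.
v = 848 m/s; f = 6460 Hz.
λ = 0.1313 m
0.1313 m × (1 ft / 0.3048 m) = 0.4307 ft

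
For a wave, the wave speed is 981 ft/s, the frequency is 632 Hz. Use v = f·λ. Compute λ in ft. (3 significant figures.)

1.55 ft

Rearranging: λ = v/f.
v = 981 ft/s = 299.0 m/s; f = 632 Hz.
λ = 0.4731 m
0.4731 m × (1 ft / 0.3048 m) = 1.552 ft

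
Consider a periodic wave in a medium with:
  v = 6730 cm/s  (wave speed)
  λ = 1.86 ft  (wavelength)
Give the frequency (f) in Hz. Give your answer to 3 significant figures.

Solving v = f·λ for f: f = v/λ.
v = 6730 cm/s = 67.30 m/s; λ = 1.86 ft = 0.5669 m.
f = 118.7 Hz

119 Hz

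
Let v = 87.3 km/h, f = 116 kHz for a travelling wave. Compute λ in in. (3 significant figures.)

0.00823 in

Rearranging: λ = v/f.
v = 87.3 km/h = 24.25 m/s; f = 116 kHz = 1.160×10^5 Hz.
λ = 2.091×10^-4 m
2.091×10^-4 m × (1 in / 0.02540 m) = 0.008230 in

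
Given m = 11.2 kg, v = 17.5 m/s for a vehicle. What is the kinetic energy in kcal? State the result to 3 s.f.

Directly: KE = ½mv².
m = 11.2 kg; v = 17.5 m/s.
KE = 1715 J
1715 J × (1 kcal / 4184 J) = 0.4099 kcal

0.410 kcal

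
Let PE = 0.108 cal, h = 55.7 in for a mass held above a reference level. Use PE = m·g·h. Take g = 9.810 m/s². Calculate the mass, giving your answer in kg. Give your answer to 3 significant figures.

0.0326 kg

Rearranging PE = m·g·h for m: m = PE/(g·h).
PE = 0.108 cal = 0.4519 J; h = 55.7 in = 1.415 m; g = 9.810 m/s².
m = 0.03256 kg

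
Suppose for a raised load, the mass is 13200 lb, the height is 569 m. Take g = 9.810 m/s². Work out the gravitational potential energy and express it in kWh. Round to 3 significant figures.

9.28 kWh

Directly: PE = mgh.
m = 13200 lb = 5987 kg; h = 569 m; g = 9.810 m/s².
PE = 3.342×10^7 J  (the unit combination reduces to kg·m²/s² = J)
3.342×10^7 J × (1 kWh / 3.600×10^6 J) = 9.284 kWh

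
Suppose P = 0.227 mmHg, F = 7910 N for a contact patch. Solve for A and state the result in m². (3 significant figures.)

Solving P = F/A for A: A = F/P.
P = 0.227 mmHg = 30.26 Pa; F = 7910 N.
A = 261.4 m²

261 m²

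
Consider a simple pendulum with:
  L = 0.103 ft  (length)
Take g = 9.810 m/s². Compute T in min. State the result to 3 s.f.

0.00592 min

Directly: T = 2π√(L/g).
L = 0.103 ft = 0.03139 m; g = 9.810 m/s².
T = 0.3554 s
0.3554 s × (1 min / 60.00 s) = 0.005924 min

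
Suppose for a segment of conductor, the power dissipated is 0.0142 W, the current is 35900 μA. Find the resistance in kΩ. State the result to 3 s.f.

Solving P = I²R for R: R = P/I².
P = 0.0142 W; I = 35900 μA = 0.03590 A.
R = 11.02 Ω
11.02 Ω × (1 kΩ / 1000 Ω) = 0.01102 kΩ

0.0110 kΩ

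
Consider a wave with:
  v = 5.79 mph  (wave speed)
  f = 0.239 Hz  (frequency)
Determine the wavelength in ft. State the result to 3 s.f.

Rearranging v = f·λ for λ: λ = v/f.
v = 5.79 mph = 2.588 m/s; f = 0.239 Hz.
λ = 10.83 m
10.83 m × (1 ft / 0.3048 m) = 35.53 ft

35.5 ft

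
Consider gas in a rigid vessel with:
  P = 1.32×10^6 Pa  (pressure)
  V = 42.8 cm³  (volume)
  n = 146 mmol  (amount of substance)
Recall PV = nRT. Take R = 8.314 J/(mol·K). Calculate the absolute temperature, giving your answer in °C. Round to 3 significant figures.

-227 °C

Rearranging: T = PV/(nR).
P = 1.32×10^6 Pa; V = 42.8 cm³ = 4.280×10^-5 m³; n = 146 mmol = 0.1460 mol; R = 8.314 J/(mol·K).
T = 46.54 K
46.54 K − 273.15 = -226.6 °C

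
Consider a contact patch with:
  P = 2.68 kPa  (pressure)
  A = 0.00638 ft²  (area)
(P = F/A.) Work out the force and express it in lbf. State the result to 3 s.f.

0.357 lbf

Rearranging: F = P·A.
P = 2.68 kPa = 2680 Pa; A = 0.00638 ft² = 5.927×10^-4 m².
F = 1.588 N
1.588 N × (1 lbf / 4.448 N) = 0.3571 lbf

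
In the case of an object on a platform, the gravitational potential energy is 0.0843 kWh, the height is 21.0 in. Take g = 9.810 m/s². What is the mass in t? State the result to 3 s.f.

Solving PE = m·g·h for m: m = PE/(g·h).
PE = 0.0843 kWh = 3.035×10^5 J; h = 21.0 in = 0.5334 m; g = 9.810 m/s².
m = 57997 kg
57997 kg × (1 t / 1000 kg) = 58.00 t

58.0 t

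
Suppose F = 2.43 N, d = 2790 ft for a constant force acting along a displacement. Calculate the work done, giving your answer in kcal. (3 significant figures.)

0.494 kcal

Directly: W = F·d.
F = 2.43 N; d = 2790 ft = 850.4 m.
W = 2066 J  (the unit combination reduces to kg·m²/s² = J)
2066 J × (1 kcal / 4184 J) = 0.4939 kcal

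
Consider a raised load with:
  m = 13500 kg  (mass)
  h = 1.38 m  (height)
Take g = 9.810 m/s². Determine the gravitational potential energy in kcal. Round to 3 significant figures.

PE is given directly by: PE = mgh.
m = 13500 kg; h = 1.38 m; g = 9.810 m/s².
PE = 1.828×10^5 J
1.828×10^5 J × (1 kcal / 4184 J) = 43.68 kcal

43.7 kcal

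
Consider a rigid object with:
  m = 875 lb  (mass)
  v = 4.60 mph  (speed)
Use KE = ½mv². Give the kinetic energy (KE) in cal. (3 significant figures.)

201 cal

KE is given directly by: KE = ½mv².
m = 875 lb = 396.9 kg; v = 4.60 mph = 2.056 m/s.
KE = 839.2 J
839.2 J × (1 cal / 4.184 J) = 200.6 cal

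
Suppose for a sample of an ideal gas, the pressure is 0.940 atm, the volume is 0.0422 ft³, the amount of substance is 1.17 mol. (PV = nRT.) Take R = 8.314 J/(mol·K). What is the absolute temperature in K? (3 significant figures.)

From the ideal-gas law: T = PV/(nR).
P = 0.940 atm = 95246 Pa; V = 0.0422 ft³ = 0.001195 m³; n = 1.17 mol; R = 8.314 J/(mol·K).
T = 11.70 K

11.7 K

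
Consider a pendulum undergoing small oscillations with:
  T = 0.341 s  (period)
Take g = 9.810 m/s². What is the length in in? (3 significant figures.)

1.14 in

Rearranging: L = g·(T/2π)².
T = 0.341 s; g = 9.810 m/s².
L = 0.02889 m
0.02889 m × (1 in / 0.02540 m) = 1.138 in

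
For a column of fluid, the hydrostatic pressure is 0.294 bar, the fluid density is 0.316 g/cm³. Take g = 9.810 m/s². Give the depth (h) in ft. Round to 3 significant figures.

31.1 ft

Solving P = ρ·g·h for h: h = P/(ρ·g).
P = 0.294 bar = 29400 Pa; ρ = 0.316 g/cm³ = 316.0 kg/m³; g = 9.810 m/s².
h = 9.484 m
9.484 m × (1 ft / 0.3048 m) = 31.12 ft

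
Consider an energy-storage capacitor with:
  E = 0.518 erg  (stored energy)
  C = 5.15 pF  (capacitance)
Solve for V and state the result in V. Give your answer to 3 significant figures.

142 V

Solving E = ½C·V² for V: V = √(2E/C).
E = 0.518 erg = 5.180×10^-8 J; C = 5.15 pF = 5.150×10^-12 F.
V = 141.8 V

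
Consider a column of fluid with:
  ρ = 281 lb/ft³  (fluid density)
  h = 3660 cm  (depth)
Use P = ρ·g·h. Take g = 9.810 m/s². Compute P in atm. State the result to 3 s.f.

15.9 atm

Directly: P = ρgh.
ρ = 281 lb/ft³ = 4501 kg/m³; h = 3660 cm = 36.60 m; g = 9.810 m/s².
P = 1.616×10^6 Pa  (the unit combination reduces to kg/(m·s²) = Pa)
1.616×10^6 Pa × (1 atm / 1.013×10^5 Pa) = 15.95 atm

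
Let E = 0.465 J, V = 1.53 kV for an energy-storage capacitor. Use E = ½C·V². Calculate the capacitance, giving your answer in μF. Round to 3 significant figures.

0.397 μF

Rearranging: C = 2E/V².
E = 0.465 J; V = 1.53 kV = 1530 V.
C = 3.973×10^-7 F
3.973×10^-7 F × (1 μF / 1.000×10^-6 F) = 0.3973 μF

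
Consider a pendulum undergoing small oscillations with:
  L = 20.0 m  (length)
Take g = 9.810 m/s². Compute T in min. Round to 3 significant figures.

0.150 min

T is given directly by: T = 2π√(L/g).
L = 20.0 m; g = 9.810 m/s².
T = 8.971 s
8.971 s × (1 min / 60.00 s) = 0.1495 min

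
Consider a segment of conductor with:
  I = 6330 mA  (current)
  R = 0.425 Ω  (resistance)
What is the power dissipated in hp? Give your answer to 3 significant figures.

Directly: P = I²R.
I = 6330 mA = 6.330 A; R = 0.425 Ω.
P = 17.03 W
17.03 W × (1 hp / 745.7 W) = 0.02284 hp

0.0228 hp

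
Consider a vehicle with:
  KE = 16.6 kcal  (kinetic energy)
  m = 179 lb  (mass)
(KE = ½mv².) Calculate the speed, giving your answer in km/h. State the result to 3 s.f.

149 km/h

Solving KE = ½mv² for v: v = √(2·KE/m).
KE = 16.6 kcal = 69454 J; m = 179 lb = 81.19 kg.
v = 41.36 m/s
41.36 m/s × (1 km/h / 0.2778 m/s) = 148.9 km/h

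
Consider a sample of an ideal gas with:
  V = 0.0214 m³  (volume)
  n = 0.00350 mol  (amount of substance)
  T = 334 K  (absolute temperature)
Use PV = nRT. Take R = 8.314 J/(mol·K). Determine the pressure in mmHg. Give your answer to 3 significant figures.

3.41 mmHg

Directly: P = nRT/V.
V = 0.0214 m³; n = 0.00350 mol; T = 334 K; R = 8.314 J/(mol·K).
P = 454.2 Pa  (the unit combination reduces to kg/(m·s²) = Pa)
454.2 Pa × (1 mmHg / 133.3 Pa) = 3.407 mmHg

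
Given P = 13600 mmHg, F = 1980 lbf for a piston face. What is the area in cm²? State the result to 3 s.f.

Rearranging P = F/A for A: A = F/P.
P = 13600 mmHg = 1.813×10^6 Pa; F = 1980 lbf = 8807 N.
A = 0.004857 m²
0.004857 m² × (1 cm² / 1.000×10^-4 m²) = 48.57 cm²

48.6 cm²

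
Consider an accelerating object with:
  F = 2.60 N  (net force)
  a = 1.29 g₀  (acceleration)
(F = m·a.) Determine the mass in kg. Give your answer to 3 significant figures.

0.206 kg

Solving F = m·a for m: m = F/a.
F = 2.60 N; a = 1.29 g₀ = 12.65 m/s².
m = 0.2055 kg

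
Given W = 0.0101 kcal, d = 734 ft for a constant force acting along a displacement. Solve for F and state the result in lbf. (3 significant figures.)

0.0425 lbf

Solving W = F·d for F: F = W/d.
W = 0.0101 kcal = 42.26 J; d = 734 ft = 223.7 m.
F = 0.1889 N
0.1889 N × (1 lbf / 4.448 N) = 0.04246 lbf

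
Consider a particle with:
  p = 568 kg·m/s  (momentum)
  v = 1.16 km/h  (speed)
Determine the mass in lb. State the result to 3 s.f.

Solving p = m·v for m: m = p/v.
p = 568 kg·m/s; v = 1.16 km/h = 0.3222 m/s.
m = 1763 kg
1763 kg × (1 lb / 0.4536 kg) = 3886 lb

3890 lb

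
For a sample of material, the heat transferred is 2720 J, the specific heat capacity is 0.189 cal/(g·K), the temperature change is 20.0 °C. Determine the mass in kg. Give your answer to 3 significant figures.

Solving Q = m·c·ΔT for m: m = Q/(c·ΔT).
Q = 2720 J; c = 0.189 cal/(g·K) = 790.8 J/(kg·K); ΔT = 20.0 °C = 20.00 K.
m = 0.1720 kg

0.172 kg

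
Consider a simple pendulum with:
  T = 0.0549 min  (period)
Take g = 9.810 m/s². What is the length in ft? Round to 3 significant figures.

8.85 ft

Rearranging T = 2π√(L/g) for L: L = g·(T/2π)².
T = 0.0549 min = 3.294 s; g = 9.810 m/s².
L = 2.696 m
2.696 m × (1 ft / 0.3048 m) = 8.846 ft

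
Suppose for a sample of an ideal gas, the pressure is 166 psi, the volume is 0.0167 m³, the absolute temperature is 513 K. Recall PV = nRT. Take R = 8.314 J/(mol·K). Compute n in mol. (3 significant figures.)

4.48 mol

Solving PV = nRT for n: n = PV/(RT).
P = 166 psi = 1.145×10^6 Pa; V = 0.0167 m³; T = 513 K; R = 8.314 J/(mol·K).
n = 4.481 mol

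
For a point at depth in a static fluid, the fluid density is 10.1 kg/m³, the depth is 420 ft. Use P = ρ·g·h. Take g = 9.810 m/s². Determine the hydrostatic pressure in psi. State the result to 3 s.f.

1.84 psi

P is given directly by: P = ρgh.
ρ = 10.1 kg/m³; h = 420 ft = 128.0 m; g = 9.810 m/s².
P = 12684 Pa
12684 Pa × (1 psi / 6895 Pa) = 1.840 psi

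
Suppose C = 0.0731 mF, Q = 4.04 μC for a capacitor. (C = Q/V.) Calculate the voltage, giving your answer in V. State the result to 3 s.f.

Rearranging C = Q/V for V: V = Q/C.
C = 0.0731 mF = 7.310×10^-5 F; Q = 4.04 μC = 4.040×10^-6 C.
V = 0.05527 V

0.0553 V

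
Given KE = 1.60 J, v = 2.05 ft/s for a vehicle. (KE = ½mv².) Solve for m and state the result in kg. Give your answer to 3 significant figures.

8.20 kg

Solving KE = ½mv² for m: m = 2·KE/v².
KE = 1.60 J; v = 2.05 ft/s = 0.6248 m/s.
m = 8.196 kg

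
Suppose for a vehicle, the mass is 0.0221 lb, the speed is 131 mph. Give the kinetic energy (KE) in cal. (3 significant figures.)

4.11 cal

KE is given directly by: KE = ½mv².
m = 0.0221 lb = 0.01002 kg; v = 131 mph = 58.56 m/s.
KE = 17.19 J
17.19 J × (1 cal / 4.184 J) = 4.108 cal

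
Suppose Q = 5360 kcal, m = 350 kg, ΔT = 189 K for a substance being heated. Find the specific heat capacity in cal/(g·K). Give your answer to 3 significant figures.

0.0810 cal/(g·K)

Solving Q = m·c·ΔT for c: c = Q/(m·ΔT).
Q = 5360 kcal = 2.243×10^7 J; m = 350 kg; ΔT = 189 K.
c = 339.0 J/(kg·K)
339.0 J/(kg·K) × (1 cal/(g·K) / 4184 J/(kg·K)) = 0.08103 cal/(g·K)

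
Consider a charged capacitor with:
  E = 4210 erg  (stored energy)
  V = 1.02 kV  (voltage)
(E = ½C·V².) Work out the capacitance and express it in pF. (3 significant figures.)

Rearranging: C = 2E/V².
E = 4210 erg = 4.210×10^-4 J; V = 1.02 kV = 1020 V.
C = 8.093×10^-10 F
8.093×10^-10 F × (1 pF / 1.000×10^-12 F) = 809.3 pF

809 pF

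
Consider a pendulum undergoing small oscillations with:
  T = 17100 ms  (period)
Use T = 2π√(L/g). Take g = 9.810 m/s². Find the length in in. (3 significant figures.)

Rearranging: L = g·(T/2π)².
T = 17100 ms = 17.10 s; g = 9.810 m/s².
L = 72.66 m
72.66 m × (1 in / 0.02540 m) = 2861 in

2860 in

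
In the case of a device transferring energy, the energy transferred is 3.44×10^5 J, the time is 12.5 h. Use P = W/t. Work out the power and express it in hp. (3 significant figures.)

Directly: P = W/t.
W = 3.44×10^5 J; t = 12.5 h = 45000 s.
P = 7.644 W
7.644 W × (1 hp / 745.7 W) = 0.01025 hp

0.0103 hp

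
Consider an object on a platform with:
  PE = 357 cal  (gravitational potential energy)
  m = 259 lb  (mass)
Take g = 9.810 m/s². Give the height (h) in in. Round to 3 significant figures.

51.0 in

Rearranging PE = m·g·h for h: h = PE/(m·g).
PE = 357 cal = 1494 J; m = 259 lb = 117.5 kg; g = 9.810 m/s².
h = 1.296 m
1.296 m × (1 in / 0.02540 m) = 51.03 in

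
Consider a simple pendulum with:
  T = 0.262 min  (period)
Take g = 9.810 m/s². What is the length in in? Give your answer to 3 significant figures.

Rearranging: L = g·(T/2π)².
T = 0.262 min = 15.72 s; g = 9.810 m/s².
L = 61.41 m
61.41 m × (1 in / 0.02540 m) = 2418 in

2420 in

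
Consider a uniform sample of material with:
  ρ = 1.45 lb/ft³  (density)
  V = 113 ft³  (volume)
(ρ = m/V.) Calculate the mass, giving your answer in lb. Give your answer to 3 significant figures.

164 lb

Solving ρ = m/V for m: m = ρV.
ρ = 1.45 lb/ft³ = 23.23 kg/m³; V = 113 ft³ = 3.200 m³.
m = 74.32 kg
74.32 kg × (1 lb / 0.4536 kg) = 163.8 lb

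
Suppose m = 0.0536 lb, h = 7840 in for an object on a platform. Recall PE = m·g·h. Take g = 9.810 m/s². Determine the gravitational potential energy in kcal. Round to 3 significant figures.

PE is given directly by: PE = mgh.
m = 0.0536 lb = 0.02431 kg; h = 7840 in = 199.1 m; g = 9.810 m/s².
PE = 47.50 J
47.50 J × (1 kcal / 4184 J) = 0.01135 kcal

0.0114 kcal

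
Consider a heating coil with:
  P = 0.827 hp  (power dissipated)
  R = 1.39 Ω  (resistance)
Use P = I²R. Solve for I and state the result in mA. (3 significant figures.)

Solving P = I²R for I: I = √(P/R).
P = 0.827 hp = 616.7 W; R = 1.39 Ω.
I = 21.06 A
21.06 A × (1 mA / 0.001000 A) = 21063 mA

21100 mA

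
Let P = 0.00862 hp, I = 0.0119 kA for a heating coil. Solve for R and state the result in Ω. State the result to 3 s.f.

0.0454 Ω

Solving P = I²R for R: R = P/I².
P = 0.00862 hp = 6.428 W; I = 0.0119 kA = 11.90 A.
R = 0.04539 Ω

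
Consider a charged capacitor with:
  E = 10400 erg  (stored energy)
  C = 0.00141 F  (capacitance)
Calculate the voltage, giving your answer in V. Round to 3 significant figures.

1.21 V

Solving E = ½C·V² for V: V = √(2E/C).
E = 10400 erg = 0.001040 J; C = 0.00141 F.
V = 1.215 V  (the unit combination reduces to kg·m²/(A·s³) = V)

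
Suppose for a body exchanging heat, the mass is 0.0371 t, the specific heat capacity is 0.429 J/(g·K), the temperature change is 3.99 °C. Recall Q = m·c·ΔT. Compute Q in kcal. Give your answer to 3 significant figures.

Directly: Q = mcΔT.
m = 0.0371 t = 37.10 kg; c = 0.429 J/(g·K) = 429.0 J/(kg·K); ΔT = 3.99 °C = 3.990 K.
Q = 63504 J  (the unit combination reduces to kg·m²/s² = J)
63504 J × (1 kcal / 4184 J) = 15.18 kcal

15.2 kcal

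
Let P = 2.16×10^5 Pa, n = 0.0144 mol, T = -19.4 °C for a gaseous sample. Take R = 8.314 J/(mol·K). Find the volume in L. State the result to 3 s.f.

Rearranging PV = nRT for V: V = nRT/P.
P = 2.16×10^5 Pa; n = 0.0144 mol; T = -19.4 °C = 253.7 K; R = 8.314 J/(mol·K).
V = 1.406×10^-4 m³
1.406×10^-4 m³ × (1 L / 0.001000 m³) = 0.1406 L

0.141 L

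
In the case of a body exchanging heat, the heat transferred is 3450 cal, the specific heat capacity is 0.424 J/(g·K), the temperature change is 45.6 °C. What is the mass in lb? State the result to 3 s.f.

Solving Q = m·c·ΔT for m: m = Q/(c·ΔT).
Q = 3450 cal = 14435 J; c = 0.424 J/(g·K) = 424.0 J/(kg·K); ΔT = 45.6 °C = 45.60 K.
m = 0.7466 kg
0.7466 kg × (1 lb / 0.4536 kg) = 1.646 lb

1.65 lb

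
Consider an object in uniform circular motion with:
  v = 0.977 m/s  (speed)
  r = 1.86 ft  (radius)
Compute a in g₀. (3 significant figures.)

Directly: a = v²/r.
v = 0.977 m/s; r = 1.86 ft = 0.5669 m.
a = 1.684 m/s²
1.684 m/s² × (1 g₀ / 9.807 m/s²) = 0.1717 g₀

0.172 g₀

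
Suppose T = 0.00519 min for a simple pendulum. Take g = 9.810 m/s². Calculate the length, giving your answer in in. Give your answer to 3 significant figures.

0.949 in

Rearranging: L = g·(T/2π)².
T = 0.00519 min = 0.3114 s; g = 9.810 m/s².
L = 0.02410 m
0.02410 m × (1 in / 0.02540 m) = 0.9487 in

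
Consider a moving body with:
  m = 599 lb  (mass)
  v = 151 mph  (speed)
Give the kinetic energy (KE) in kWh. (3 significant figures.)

Directly: KE = ½mv².
m = 599 lb = 271.7 kg; v = 151 mph = 67.50 m/s.
KE = 6.190×10^5 J  (the unit combination reduces to kg·m²/s² = J)
6.190×10^5 J × (1 kWh / 3.600×10^6 J) = 0.1720 kWh

0.172 kWh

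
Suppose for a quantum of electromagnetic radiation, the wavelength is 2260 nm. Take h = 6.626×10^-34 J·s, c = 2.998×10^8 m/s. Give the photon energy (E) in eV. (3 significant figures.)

0.549 eV

Directly: E = hc/λ.
λ = 2260 nm = 2.260×10^-6 m; h = 6.626×10^-34 J·s; c = 2.998×10^8 m/s.
E = 8.790×10^-20 J
8.790×10^-20 J × (1 eV / 1.602×10^-19 J) = 0.5486 eV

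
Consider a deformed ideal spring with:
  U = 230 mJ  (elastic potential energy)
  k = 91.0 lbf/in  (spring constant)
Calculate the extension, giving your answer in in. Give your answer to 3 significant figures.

0.212 in

Rearranging: x = √(2U/k).
U = 230 mJ = 0.2300 J; k = 91.0 lbf/in = 15937 N/m.
x = 0.005373 m
0.005373 m × (1 in / 0.02540 m) = 0.2115 in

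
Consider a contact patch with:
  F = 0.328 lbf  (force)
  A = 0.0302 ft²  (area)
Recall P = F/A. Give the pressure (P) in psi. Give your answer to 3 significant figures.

Directly: P = F/A.
F = 0.328 lbf = 1.459 N; A = 0.0302 ft² = 0.002806 m².
P = 520.0 Pa
520.0 Pa × (1 psi / 6895 Pa) = 0.07542 psi

0.0754 psi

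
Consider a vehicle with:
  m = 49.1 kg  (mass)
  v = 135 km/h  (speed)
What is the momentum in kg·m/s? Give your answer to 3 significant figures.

p is given directly by: p = mv.
m = 49.1 kg; v = 135 km/h = 37.50 m/s.
p = 1841 kg·m/s  (the unit combination reduces to kg·m/s = kg·m/s)

1840 kg·m/s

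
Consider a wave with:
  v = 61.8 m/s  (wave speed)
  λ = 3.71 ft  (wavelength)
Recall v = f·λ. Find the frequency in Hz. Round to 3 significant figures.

Rearranging v = f·λ for f: f = v/λ.
v = 61.8 m/s; λ = 3.71 ft = 1.131 m.
f = 54.65 Hz

54.7 Hz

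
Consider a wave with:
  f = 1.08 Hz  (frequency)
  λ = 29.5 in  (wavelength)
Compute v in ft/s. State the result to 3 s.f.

Directly: v = fλ.
f = 1.08 Hz; λ = 29.5 in = 0.7493 m.
v = 0.8092 m/s
0.8092 m/s × (1 ft/s / 0.3048 m/s) = 2.655 ft/s

2.65 ft/s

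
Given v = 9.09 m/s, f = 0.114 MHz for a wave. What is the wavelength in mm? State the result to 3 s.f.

Rearranging: λ = v/f.
v = 9.09 m/s; f = 0.114 MHz = 1.140×10^5 Hz.
λ = 7.974×10^-5 m
7.974×10^-5 m × (1 mm / 0.001000 m) = 0.07974 mm

0.0797 mm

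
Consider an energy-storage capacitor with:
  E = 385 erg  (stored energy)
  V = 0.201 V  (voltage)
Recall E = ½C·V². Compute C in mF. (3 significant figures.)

Rearranging: C = 2E/V².
E = 385 erg = 3.850×10^-5 J; V = 0.201 V.
C = 0.001906 F
0.001906 F × (1 mF / 0.001000 F) = 1.906 mF

1.91 mF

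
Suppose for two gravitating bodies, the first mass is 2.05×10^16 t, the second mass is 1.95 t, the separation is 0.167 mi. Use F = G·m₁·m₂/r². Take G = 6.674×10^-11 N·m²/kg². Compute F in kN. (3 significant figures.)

36900 kN

From Newton's law of gravitation: F = Gm₁m₂/r².
m₁ = 2.05×10^16 t = 2.050×10^19 kg; m₂ = 1.95 t = 1950 kg; r = 0.167 mi = 268.8 m; G = 6.674×10^-11 N·m²/kg².
F = 3.694×10^7 N
3.694×10^7 N × (1 kN / 1000 N) = 36935 kN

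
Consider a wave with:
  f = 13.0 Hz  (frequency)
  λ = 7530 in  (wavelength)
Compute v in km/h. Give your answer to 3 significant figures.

8950 km/h

v is given directly by: v = fλ.
f = 13.0 Hz; λ = 7530 in = 191.3 m.
v = 2486 m/s
2486 m/s × (1 km/h / 0.2778 m/s) = 8951 km/h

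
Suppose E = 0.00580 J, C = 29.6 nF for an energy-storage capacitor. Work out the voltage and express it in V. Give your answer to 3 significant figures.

Rearranging E = ½C·V² for V: V = √(2E/C).
E = 0.00580 J; C = 29.6 nF = 2.960×10^-8 F.
V = 626.0 V

626 V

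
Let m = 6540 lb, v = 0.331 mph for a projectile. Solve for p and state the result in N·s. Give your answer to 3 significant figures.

p is given directly by: p = mv.
m = 6540 lb = 2966 kg; v = 0.331 mph = 0.1480 m/s.
p = 439.0 kg·m/s
Since 1 N·s = 1 kg·m/s, 439.0 N·s.

439 N·s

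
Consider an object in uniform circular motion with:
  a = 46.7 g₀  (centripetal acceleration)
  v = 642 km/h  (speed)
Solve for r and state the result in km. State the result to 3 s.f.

Solving a = v²/r for r: r = v²/a.
a = 46.7 g₀ = 458.0 m/s²; v = 642 km/h = 178.3 m/s.
r = 69.44 m
69.44 m × (1 km / 1000 m) = 0.06944 km

0.0694 km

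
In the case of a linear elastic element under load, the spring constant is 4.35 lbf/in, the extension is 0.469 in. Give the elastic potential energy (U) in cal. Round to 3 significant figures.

Directly: U = ½kx².
k = 4.35 lbf/in = 761.8 N/m; x = 0.469 in = 0.01191 m.
U = 0.05405 J  (the unit combination reduces to kg·m²/s² = J)
0.05405 J × (1 cal / 4.184 J) = 0.01292 cal

0.0129 cal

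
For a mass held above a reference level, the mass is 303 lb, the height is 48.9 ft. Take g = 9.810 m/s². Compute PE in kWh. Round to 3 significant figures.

PE is given directly by: PE = mgh.
m = 303 lb = 137.4 kg; h = 48.9 ft = 14.90 m; g = 9.810 m/s².
PE = 20096 J  (the unit combination reduces to kg·m²/s² = J)
20096 J × (1 kWh / 3.600×10^6 J) = 0.005582 kWh

0.00558 kWh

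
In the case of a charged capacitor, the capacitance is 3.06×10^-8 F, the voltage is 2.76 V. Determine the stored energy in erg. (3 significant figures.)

E is given directly by: E = ½CV².
C = 3.06×10^-8 F; V = 2.76 V.
E = 1.165×10^-7 J
1.165×10^-7 J × (1 erg / 1.000×10^-7 J) = 1.165 erg

1.17 erg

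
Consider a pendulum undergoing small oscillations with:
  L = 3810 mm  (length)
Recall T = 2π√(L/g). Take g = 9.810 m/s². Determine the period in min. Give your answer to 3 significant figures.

Directly: T = 2π√(L/g).
L = 3810 mm = 3.810 m; g = 9.810 m/s².
T = 3.916 s
3.916 s × (1 min / 60.00 s) = 0.06526 min

0.0653 min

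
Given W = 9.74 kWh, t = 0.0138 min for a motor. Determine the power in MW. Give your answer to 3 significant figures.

P is given directly by: P = W/t.
W = 9.74 kWh = 3.506×10^7 J; t = 0.0138 min = 0.8280 s.
P = 4.235×10^7 W
4.235×10^7 W × (1 MW / 1.000×10^6 W) = 42.35 MW

42.3 MW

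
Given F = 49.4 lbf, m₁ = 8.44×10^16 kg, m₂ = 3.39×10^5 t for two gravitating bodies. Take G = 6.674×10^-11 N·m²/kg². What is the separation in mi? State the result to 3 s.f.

1830 mi

Rearranging: r = √(G·m₁m₂/F).
F = 49.4 lbf = 219.7 N; m₁ = 8.44×10^16 kg; m₂ = 3.39×10^5 t = 3.390×10^8 kg; G = 6.674×10^-11 N·m²/kg².
r = 2.948×10^6 m
2.948×10^6 m × (1 mi / 1609 m) = 1832 mi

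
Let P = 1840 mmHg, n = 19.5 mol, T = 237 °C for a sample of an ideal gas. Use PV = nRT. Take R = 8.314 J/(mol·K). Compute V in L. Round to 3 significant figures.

Rearranging PV = nRT for V: V = nRT/P.
P = 1840 mmHg = 2.453×10^5 Pa; n = 19.5 mol; T = 237 °C = 510.1 K; R = 8.314 J/(mol·K).
V = 0.3371 m³
0.3371 m³ × (1 L / 0.001000 m³) = 337.1 L

337 L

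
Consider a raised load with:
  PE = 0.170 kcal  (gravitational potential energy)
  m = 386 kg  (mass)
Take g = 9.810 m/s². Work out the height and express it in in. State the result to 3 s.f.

Rearranging PE = m·g·h for h: h = PE/(m·g).
PE = 0.170 kcal = 711.3 J; m = 386 kg; g = 9.810 m/s².
h = 0.1878 m
0.1878 m × (1 in / 0.02540 m) = 7.395 in

7.40 in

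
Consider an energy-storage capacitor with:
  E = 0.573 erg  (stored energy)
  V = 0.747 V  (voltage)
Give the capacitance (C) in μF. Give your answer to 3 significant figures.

Rearranging E = ½C·V² for C: C = 2E/V².
E = 0.573 erg = 5.730×10^-8 J; V = 0.747 V.
C = 2.054×10^-7 F
2.054×10^-7 F × (1 μF / 1.000×10^-6 F) = 0.2054 μF

0.205 μF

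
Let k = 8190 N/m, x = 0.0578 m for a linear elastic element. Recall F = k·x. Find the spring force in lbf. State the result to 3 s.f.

106 lbf

F is given directly by: F = kx.
k = 8190 N/m; x = 0.0578 m.
F = 473.4 N
473.4 N × (1 lbf / 4.448 N) = 106.4 lbf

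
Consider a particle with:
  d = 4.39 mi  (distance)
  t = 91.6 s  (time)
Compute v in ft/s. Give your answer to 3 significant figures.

Directly: v = d/t.
d = 4.39 mi = 7065 m; t = 91.6 s.
v = 77.13 m/s
77.13 m/s × (1 ft/s / 0.3048 m/s) = 253.0 ft/s

253 ft/s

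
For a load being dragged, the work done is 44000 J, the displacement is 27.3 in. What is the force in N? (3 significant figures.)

63500 N

Solving W = F·d for F: F = W/d.
W = 44000 J; d = 27.3 in = 0.6934 m.
F = 63454 N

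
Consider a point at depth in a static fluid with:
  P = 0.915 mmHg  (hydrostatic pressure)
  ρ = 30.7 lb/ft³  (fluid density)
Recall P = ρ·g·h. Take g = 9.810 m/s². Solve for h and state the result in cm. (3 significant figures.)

2.53 cm

Rearranging P = ρ·g·h for h: h = P/(ρ·g).
P = 0.915 mmHg = 122.0 Pa; ρ = 30.7 lb/ft³ = 491.8 kg/m³; g = 9.810 m/s².
h = 0.02529 m
0.02529 m × (1 cm / 0.01000 m) = 2.529 cm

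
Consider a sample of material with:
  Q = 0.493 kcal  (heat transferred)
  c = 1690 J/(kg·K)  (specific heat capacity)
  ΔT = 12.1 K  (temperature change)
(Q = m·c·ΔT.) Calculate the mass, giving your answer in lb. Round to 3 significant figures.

Rearranging Q = m·c·ΔT for m: m = Q/(c·ΔT).
Q = 0.493 kcal = 2063 J; c = 1690 J/(kg·K); ΔT = 12.1 K.
m = 0.1009 kg
0.1009 kg × (1 lb / 0.4536 kg) = 0.2224 lb

0.222 lb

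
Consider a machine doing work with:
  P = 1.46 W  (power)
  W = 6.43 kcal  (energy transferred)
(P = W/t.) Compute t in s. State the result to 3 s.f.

Rearranging: t = W/P.
P = 1.46 W; W = 6.43 kcal = 26903 J.
t = 18427 s

18400 s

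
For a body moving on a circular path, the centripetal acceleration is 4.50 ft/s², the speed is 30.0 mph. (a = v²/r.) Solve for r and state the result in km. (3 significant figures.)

0.131 km

Rearranging a = v²/r for r: r = v²/a.
a = 4.50 ft/s² = 1.372 m/s²; v = 30.0 mph = 13.41 m/s.
r = 131.1 m
131.1 m × (1 km / 1000 m) = 0.1311 km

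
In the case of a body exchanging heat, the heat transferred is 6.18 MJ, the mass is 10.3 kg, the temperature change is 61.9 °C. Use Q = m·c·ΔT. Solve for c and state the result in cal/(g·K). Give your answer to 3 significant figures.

2.32 cal/(g·K)

Rearranging Q = m·c·ΔT for c: c = Q/(m·ΔT).
Q = 6.18 MJ = 6.180×10^6 J; m = 10.3 kg; ΔT = 61.9 °C = 61.90 K.
c = 9693 J/(kg·K)
9693 J/(kg·K) × (1 cal/(g·K) / 4184 J/(kg·K)) = 2.317 cal/(g·K)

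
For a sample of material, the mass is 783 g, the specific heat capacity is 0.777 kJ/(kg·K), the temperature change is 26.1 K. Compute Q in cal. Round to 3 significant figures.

Directly: Q = mcΔT.
m = 783 g = 0.7830 kg; c = 0.777 kJ/(kg·K) = 777.0 J/(kg·K); ΔT = 26.1 K.
Q = 15879 J
15879 J × (1 cal / 4.184 J) = 3795 cal

3800 cal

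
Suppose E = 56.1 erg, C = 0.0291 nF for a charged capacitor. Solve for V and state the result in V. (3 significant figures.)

Rearranging: V = √(2E/C).
E = 56.1 erg = 5.610×10^-6 J; C = 0.0291 nF = 2.910×10^-11 F.
V = 620.9 V

621 V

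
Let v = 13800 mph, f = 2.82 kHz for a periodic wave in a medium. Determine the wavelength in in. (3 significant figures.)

Solving v = f·λ for λ: λ = v/f.
v = 13800 mph = 6169 m/s; f = 2.82 kHz = 2820 Hz.
λ = 2.188 m
2.188 m × (1 in / 0.02540 m) = 86.13 in

86.1 in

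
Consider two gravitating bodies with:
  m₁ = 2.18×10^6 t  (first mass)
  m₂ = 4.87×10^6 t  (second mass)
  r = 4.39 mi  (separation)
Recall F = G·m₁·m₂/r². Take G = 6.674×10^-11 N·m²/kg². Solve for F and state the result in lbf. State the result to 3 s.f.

F is given directly by: F = Gm₁m₂/r².
m₁ = 2.18×10^6 t = 2.180×10^9 kg; m₂ = 4.87×10^6 t = 4.870×10^9 kg; r = 4.39 mi = 7065 m; G = 6.674×10^-11 N·m²/kg².
F = 14.20 N
14.20 N × (1 lbf / 4.448 N) = 3.191 lbf

3.19 lbf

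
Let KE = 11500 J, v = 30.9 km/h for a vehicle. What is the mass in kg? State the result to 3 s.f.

312 kg

Rearranging: m = 2·KE/v².
KE = 11500 J; v = 30.9 km/h = 8.583 m/s.
m = 312.2 kg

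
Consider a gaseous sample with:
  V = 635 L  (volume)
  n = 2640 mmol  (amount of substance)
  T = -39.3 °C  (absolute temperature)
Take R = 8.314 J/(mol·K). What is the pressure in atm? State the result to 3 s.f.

0.0798 atm

P is given directly by: P = nRT/V.
V = 635 L = 0.6350 m³; n = 2640 mmol = 2.640 mol; T = -39.3 °C = 233.8 K; R = 8.314 J/(mol·K).
P = 8083 Pa
8083 Pa × (1 atm / 1.013×10^5 Pa) = 0.07977 atm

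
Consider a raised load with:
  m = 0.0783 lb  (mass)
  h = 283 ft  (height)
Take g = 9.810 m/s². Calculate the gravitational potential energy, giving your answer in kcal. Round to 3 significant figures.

Directly: PE = mgh.
m = 0.0783 lb = 0.03552 kg; h = 283 ft = 86.26 m; g = 9.810 m/s².
PE = 30.05 J
30.05 J × (1 kcal / 4184 J) = 0.007183 kcal

0.00718 kcal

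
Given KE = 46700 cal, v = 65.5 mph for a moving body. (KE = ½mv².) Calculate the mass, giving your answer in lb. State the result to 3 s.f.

1000 lb

Rearranging: m = 2·KE/v².
KE = 46700 cal = 1.954×10^5 J; v = 65.5 mph = 29.28 m/s.
m = 455.8 kg
455.8 kg × (1 lb / 0.4536 kg) = 1005 lb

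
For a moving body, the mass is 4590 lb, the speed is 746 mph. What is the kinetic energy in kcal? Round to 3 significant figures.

Directly: KE = ½mv².
m = 4590 lb = 2082 kg; v = 746 mph = 333.5 m/s.
KE = 1.158×10^8 J  (the unit combination reduces to kg·m²/s² = J)
1.158×10^8 J × (1 kcal / 4184 J) = 27671 kcal

27700 kcal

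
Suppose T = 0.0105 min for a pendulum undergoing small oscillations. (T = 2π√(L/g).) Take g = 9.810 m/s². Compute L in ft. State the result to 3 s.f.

0.324 ft

Rearranging: L = g·(T/2π)².
T = 0.0105 min = 0.6300 s; g = 9.810 m/s².
L = 0.09863 m
0.09863 m × (1 ft / 0.3048 m) = 0.3236 ft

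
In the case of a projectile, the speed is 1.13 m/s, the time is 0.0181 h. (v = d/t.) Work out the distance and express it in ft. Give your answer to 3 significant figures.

242 ft

Solving v = d/t for d: d = v·t.
v = 1.13 m/s; t = 0.0181 h = 65.16 s.
d = 73.63 m
73.63 m × (1 ft / 0.3048 m) = 241.6 ft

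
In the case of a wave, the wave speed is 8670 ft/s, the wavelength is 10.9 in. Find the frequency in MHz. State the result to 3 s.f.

Rearranging v = f·λ for f: f = v/λ.
v = 8670 ft/s = 2643 m/s; λ = 10.9 in = 0.2769 m.
f = 9545 Hz
9545 Hz × (1 MHz / 1.000×10^6 Hz) = 0.009545 MHz

0.00954 MHz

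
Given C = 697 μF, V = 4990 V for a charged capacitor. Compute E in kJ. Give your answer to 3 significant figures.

Directly: E = ½CV².
C = 697 μF = 6.970×10^-4 F; V = 4990 V.
E = 8678 J
8678 J × (1 kJ / 1000 J) = 8.678 kJ

8.68 kJ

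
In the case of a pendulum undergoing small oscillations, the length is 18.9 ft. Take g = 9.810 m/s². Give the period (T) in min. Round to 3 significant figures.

0.0802 min

Directly: T = 2π√(L/g).
L = 18.9 ft = 5.761 m; g = 9.810 m/s².
T = 4.815 s
4.815 s × (1 min / 60.00 s) = 0.08025 min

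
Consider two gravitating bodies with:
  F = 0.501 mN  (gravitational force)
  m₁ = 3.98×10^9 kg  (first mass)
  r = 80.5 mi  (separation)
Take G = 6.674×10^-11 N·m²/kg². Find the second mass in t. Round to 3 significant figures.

31700 t

From Newton's law of gravitation: m₂ = F·r²/(G·m₁).
F = 0.501 mN = 5.010×10^-4 N; m₁ = 3.98×10^9 kg; r = 80.5 mi = 1.296×10^5 m; G = 6.674×10^-11 N·m²/kg².
m₂ = 3.166×10^7 kg
3.166×10^7 kg × (1 t / 1000 kg) = 31656 t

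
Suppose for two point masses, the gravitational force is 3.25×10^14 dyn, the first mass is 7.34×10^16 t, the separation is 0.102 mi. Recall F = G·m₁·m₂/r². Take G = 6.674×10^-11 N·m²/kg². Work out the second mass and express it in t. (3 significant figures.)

17.9 t

Rearranging F = G·m₁·m₂/r² for m₂: m₂ = F·r²/(G·m₁).
F = 3.25×10^14 dyn = 3.250×10^9 N; m₁ = 7.34×10^16 t = 7.340×10^19 kg; r = 0.102 mi = 164.2 m; G = 6.674×10^-11 N·m²/kg².
m₂ = 17877 kg
17877 kg × (1 t / 1000 kg) = 17.88 t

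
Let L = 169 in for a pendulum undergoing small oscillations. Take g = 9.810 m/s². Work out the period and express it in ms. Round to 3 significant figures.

4160 ms

T is given directly by: T = 2π√(L/g).
L = 169 in = 4.293 m; g = 9.810 m/s².
T = 4.156 s
4.156 s × (1 ms / 0.001000 s) = 4156 ms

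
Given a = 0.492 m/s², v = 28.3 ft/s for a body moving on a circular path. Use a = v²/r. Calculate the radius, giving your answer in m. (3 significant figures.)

151 m

Solving a = v²/r for r: r = v²/a.
a = 0.492 m/s²; v = 28.3 ft/s = 8.626 m/s.
r = 151.2 m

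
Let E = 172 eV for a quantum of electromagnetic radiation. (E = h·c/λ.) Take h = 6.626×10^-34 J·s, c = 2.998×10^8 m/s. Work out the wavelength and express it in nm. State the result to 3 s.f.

7.21 nm

Rearranging: λ = hc/E.
E = 172 eV = 2.756×10^-17 J; h = 6.626×10^-34 J·s; c = 2.998×10^8 m/s.
λ = 7.208×10^-9 m
7.208×10^-9 m × (1 nm / 1.000×10^-9 m) = 7.208 nm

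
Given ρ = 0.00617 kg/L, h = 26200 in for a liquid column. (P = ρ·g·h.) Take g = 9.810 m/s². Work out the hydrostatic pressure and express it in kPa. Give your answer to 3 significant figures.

Directly: P = ρgh.
ρ = 0.00617 kg/L = 6.170 kg/m³; h = 26200 in = 665.5 m; g = 9.810 m/s².
P = 40280 Pa
40280 Pa × (1 kPa / 1000 Pa) = 40.28 kPa

40.3 kPa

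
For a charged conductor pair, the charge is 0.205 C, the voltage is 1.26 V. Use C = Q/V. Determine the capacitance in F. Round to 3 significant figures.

0.163 F

C is given directly by: C = Q/V.
Q = 0.205 C; V = 1.26 V.
C = 0.1627 F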